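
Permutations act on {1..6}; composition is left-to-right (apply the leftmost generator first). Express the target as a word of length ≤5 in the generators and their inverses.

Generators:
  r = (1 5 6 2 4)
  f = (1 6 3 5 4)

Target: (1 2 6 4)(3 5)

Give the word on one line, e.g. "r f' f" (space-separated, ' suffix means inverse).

f f f f r'

  after f: (1 6 3 5 4)
  after f: (1 3 4 6 5)
  after f: (1 5 6 4 3)
  after f: (1 4 5 3 6)
  after r': (1 2 6 4)(3 5)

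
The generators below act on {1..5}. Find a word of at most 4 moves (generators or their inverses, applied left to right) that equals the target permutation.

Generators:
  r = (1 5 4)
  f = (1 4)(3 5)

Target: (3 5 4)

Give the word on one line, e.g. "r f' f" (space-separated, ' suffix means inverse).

r' f'

  after r': (1 4 5)
  after f': (3 5 4)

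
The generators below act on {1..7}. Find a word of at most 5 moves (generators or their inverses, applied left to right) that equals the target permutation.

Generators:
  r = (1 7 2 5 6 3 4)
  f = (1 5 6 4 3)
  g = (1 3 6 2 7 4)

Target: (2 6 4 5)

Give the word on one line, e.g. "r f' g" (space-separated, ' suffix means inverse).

g' r' f

  after g': (1 4 7 2 6 3)
  after r': (1 3 4)(2 5)
  after f: (2 6 4 5)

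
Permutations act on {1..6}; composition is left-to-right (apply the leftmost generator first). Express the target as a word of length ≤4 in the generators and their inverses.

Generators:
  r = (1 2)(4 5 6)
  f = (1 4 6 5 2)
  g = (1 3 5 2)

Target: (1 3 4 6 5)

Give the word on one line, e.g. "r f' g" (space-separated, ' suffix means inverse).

g r'

  after g: (1 3 5 2)
  after r': (1 3 4 6 5)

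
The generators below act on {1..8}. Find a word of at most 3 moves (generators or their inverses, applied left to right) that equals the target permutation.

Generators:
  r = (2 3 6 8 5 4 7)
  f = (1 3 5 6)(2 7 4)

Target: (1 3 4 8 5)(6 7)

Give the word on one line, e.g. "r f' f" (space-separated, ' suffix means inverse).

r' r' f

  after r': (2 7 4 5 8 6 3)
  after r': (2 4 8 3 7 5 6)
  after f: (1 3 4 8 5)(6 7)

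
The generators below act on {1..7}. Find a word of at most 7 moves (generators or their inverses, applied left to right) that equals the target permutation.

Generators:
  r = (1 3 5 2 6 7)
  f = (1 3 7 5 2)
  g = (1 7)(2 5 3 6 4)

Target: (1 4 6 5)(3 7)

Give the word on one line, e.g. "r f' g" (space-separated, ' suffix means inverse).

f r f g' f'

  after f: (1 3 7 5 2)
  after r: (1 5 6 7 2 3)
  after f: (1 2 7)(5 6)
  after g': (1 4 6 2)(3 5)
  after f': (1 4 6 5)(3 7)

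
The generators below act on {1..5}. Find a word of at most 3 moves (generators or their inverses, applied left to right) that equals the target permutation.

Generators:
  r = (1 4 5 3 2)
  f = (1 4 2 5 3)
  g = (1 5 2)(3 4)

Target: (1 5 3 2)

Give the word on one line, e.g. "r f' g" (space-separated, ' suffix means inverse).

g' r' r'

  after g': (1 2 5)(3 4)
  after r': (1 3)(2 4 5)
  after r': (1 5 3 2)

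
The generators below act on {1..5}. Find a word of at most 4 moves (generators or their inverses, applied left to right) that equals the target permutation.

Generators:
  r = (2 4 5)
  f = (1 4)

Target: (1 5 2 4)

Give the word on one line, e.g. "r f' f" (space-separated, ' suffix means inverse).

  after f: (1 4)
  after r': (1 2 5 4)
  after r': (1 5 2 4)

f r' r'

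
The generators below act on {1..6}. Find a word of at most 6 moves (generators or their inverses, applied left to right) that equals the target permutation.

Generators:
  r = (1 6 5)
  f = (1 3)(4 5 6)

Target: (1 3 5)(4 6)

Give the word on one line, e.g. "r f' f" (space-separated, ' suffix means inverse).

  after f: (1 3)(4 5 6)
  after r': (1 3 5)(4 6)
  after r': (1 3 6 4)
  after r': (1 3)(4 5 6)
  after r': (1 3 5)(4 6)

f r' r' r' r'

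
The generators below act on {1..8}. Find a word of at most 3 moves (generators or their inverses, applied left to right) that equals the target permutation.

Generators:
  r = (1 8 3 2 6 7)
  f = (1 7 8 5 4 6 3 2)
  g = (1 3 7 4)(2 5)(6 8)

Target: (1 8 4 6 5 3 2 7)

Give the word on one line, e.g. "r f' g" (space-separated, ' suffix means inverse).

r' g' r'

  after r': (1 7 6 2 3 8)
  after g': (1 3 6 5 2)(4 7 8)
  after r': (1 8 4 6 5 3 2 7)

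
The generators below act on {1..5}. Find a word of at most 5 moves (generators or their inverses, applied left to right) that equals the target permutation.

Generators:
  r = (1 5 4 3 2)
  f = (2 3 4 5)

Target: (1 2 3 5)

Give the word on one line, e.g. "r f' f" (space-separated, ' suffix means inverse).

r' r' f r r

  after r': (1 2 3 4 5)
  after r': (1 3 5 2 4)
  after f: (1 4)(2 5 3)
  after r: (1 3)(2 4 5)
  after r: (1 2 3 5)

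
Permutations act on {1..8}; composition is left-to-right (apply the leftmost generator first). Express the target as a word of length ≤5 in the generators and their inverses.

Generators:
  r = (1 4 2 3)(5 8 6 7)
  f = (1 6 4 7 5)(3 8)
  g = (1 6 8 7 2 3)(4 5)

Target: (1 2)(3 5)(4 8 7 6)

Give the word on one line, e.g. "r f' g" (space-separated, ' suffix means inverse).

  after r': (1 3 2 4)(5 7 6 8)
  after g': (1 2 5 8 4 3 7)
  after f: (1 2)(3 5)(4 8 7 6)

r' g' f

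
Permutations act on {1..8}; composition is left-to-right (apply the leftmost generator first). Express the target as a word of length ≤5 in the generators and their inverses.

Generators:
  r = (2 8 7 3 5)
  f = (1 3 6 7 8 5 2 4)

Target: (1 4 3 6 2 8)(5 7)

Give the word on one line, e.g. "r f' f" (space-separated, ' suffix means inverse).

r' f r r f

  after r': (2 5 3 7 8)
  after f: (1 3 8 4)(5 6 7)
  after r: (1 5 6 3 7 2 8 4)
  after r: (1 2 7 8 4)(5 6)
  after f: (1 4 3 6 2 8)(5 7)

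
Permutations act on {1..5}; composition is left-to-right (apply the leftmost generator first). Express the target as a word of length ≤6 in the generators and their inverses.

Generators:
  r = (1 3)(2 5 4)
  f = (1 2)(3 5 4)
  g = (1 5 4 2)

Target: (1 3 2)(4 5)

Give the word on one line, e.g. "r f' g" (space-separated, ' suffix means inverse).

  after f: (1 2)(3 5 4)
  after r: (1 5 2 3 4)
  after f': (1 3 5)(2 4)
  after g': (1 3)(2 5)
  after g': (1 3 2)(4 5)

f r f' g' g'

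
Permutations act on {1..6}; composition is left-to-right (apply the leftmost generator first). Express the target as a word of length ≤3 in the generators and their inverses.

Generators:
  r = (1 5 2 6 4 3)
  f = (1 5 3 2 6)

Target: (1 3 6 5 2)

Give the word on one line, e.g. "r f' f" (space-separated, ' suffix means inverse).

f f

  after f: (1 5 3 2 6)
  after f: (1 3 6 5 2)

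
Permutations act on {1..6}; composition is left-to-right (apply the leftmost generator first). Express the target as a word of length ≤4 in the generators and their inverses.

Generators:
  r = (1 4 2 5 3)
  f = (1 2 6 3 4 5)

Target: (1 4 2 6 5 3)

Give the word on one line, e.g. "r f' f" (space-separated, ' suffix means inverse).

  after f: (1 2 6 3 4 5)
  after r': (1 4 2 6 5 3)

f r'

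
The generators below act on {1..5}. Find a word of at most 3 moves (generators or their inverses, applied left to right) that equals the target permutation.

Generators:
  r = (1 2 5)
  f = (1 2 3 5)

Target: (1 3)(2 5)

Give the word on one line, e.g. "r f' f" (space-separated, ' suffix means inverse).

f' f'

  after f': (1 5 3 2)
  after f': (1 3)(2 5)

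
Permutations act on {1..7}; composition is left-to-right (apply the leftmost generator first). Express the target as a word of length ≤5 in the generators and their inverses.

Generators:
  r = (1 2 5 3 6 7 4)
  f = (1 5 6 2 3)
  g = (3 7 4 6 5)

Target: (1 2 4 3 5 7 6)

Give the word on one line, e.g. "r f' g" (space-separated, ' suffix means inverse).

  after f': (1 3 2 6 5)
  after r: (1 6 3 5 2 7 4)
  after f: (1 2 7 4 5 3 6)
  after g: (1 2 4 3 5 7 6)

f' r f g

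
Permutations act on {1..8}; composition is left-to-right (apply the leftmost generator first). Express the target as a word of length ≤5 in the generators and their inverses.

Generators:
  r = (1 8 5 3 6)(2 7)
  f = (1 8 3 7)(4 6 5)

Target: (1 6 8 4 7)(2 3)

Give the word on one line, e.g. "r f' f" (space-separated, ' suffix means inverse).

f r f'

  after f: (1 8 3 7)(4 6 5)
  after r: (1 5 4)(2 7 8 6 3)
  after f': (1 6 8 4 7)(2 3)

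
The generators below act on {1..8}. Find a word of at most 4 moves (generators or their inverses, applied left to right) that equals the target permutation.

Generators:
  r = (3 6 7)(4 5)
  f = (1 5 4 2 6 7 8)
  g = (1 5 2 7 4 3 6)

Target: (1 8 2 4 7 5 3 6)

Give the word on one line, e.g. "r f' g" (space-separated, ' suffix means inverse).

f' g r' g

  after f': (1 8 7 6 2 4 5)
  after g: (1 8 4 2 3 6 7)
  after r': (1 8 5 4 2 7)
  after g: (1 8 2 4 7 5 3 6)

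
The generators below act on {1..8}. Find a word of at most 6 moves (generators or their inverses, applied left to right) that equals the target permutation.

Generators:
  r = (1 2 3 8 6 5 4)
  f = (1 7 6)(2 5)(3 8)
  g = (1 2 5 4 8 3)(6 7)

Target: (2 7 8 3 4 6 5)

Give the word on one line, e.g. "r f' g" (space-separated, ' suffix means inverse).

  after g: (1 2 5 4 8 3)(6 7)
  after r: (1 3 2 4 6 7 5)
  after f': (1 8 3 5 6)(2 4 7)
  after r: (1 6 2)(3 4 7)
  after f: (2 7 8 3 4 6 5)

g r f' r f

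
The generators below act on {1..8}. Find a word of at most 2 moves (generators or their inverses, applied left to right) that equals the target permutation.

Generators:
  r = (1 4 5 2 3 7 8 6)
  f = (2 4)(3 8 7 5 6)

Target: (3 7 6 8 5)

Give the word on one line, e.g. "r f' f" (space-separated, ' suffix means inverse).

f f

  after f: (2 4)(3 8 7 5 6)
  after f: (3 7 6 8 5)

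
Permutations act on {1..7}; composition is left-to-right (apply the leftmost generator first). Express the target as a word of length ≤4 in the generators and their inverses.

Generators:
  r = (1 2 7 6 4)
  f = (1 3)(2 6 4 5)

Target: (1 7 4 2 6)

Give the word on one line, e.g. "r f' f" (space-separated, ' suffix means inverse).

r r

  after r: (1 2 7 6 4)
  after r: (1 7 4 2 6)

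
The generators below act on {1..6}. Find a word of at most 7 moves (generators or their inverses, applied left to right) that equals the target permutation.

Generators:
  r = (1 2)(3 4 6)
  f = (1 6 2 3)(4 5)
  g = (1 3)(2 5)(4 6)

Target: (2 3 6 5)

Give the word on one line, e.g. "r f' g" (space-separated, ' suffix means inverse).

r g' f' r f'

  after r: (1 2)(3 4 6)
  after g': (1 5 2 3 6)
  after f': (1 4 5 6 3)
  after r: (1 6 4 5 3 2)
  after f': (2 3 6 5)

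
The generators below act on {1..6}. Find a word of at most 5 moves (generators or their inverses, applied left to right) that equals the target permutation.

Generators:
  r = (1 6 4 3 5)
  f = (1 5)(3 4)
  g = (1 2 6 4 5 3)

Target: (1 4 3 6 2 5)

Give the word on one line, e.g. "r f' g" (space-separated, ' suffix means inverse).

g' r' f r'

  after g': (1 3 5 4 6 2)
  after r': (1 4)(2 5 6)
  after f: (1 3 4 5 6 2)
  after r': (1 4 3 6 2 5)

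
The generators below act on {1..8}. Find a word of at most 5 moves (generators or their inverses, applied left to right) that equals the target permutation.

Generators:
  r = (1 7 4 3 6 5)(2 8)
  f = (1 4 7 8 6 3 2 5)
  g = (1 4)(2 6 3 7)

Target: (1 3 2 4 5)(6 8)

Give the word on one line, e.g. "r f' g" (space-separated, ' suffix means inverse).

r f' r

  after r: (1 7 4 3 6 5)(2 8)
  after f': (1 4 6 2 7)(3 8)
  after r: (1 3 2 4 5)(6 8)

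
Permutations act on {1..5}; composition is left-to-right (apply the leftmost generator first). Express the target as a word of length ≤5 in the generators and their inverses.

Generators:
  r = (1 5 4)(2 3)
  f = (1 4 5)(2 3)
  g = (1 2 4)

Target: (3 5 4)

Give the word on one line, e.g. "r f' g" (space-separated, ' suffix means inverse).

  after f': (1 5 4)(2 3)
  after g: (1 5)(2 3 4)
  after f: (3 5 4)

f' g f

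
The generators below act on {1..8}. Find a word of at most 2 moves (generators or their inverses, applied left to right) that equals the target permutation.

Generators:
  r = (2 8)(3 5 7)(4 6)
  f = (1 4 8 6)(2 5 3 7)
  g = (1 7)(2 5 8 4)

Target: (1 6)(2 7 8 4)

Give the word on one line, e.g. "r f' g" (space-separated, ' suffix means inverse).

f r

  after f: (1 4 8 6)(2 5 3 7)
  after r: (1 6)(2 7 8 4)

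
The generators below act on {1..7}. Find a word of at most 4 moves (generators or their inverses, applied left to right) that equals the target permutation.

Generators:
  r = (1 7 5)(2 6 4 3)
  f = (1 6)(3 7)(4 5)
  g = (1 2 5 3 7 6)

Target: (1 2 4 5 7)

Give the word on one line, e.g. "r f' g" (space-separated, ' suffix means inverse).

g f'

  after g: (1 2 5 3 7 6)
  after f': (1 2 4 5 7)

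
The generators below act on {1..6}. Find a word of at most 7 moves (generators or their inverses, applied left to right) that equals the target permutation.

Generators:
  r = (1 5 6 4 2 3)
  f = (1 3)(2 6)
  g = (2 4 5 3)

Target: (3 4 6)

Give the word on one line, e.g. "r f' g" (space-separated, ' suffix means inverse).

g' r g f g

  after g': (2 3 5 4)
  after r: (1 5 2)(3 6 4)
  after g: (1 3 6 5 4 2)
  after f: (2 3)(4 6 5)
  after g: (3 4 6)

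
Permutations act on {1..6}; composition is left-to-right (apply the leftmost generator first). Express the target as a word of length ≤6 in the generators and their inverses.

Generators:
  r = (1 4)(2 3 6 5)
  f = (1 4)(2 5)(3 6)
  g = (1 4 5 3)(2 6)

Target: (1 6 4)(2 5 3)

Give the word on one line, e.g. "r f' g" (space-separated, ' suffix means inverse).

g' r' f' f' g'

  after g': (1 3 5 4)(2 6)
  after r': (1 2 3 6 5)
  after f': (1 5 4)(2 6)
  after f': (1 2 3 6 5)
  after g': (1 6 4)(2 5 3)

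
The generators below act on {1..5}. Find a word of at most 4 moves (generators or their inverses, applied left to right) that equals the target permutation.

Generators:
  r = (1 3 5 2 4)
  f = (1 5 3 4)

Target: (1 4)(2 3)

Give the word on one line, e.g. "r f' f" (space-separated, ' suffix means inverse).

f' r f'

  after f': (1 4 3 5)
  after r: (2 4 5 3)
  after f': (1 4)(2 3)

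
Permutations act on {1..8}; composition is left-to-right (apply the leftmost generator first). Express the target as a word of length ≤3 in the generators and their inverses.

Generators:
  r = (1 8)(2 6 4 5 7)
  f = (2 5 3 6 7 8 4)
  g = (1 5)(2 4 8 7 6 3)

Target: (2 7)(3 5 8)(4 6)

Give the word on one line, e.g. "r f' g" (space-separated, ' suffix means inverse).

f' g g

  after f': (2 4 8 7 6 3 5)
  after g: (1 5 4 7 3)(2 8 6)
  after g: (2 7)(3 5 8)(4 6)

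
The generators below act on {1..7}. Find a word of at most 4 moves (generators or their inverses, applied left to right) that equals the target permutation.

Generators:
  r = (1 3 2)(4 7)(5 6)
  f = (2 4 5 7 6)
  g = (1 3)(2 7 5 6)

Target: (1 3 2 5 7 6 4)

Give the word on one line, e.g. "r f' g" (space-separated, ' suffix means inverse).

f' r

  after f': (2 6 7 5 4)
  after r: (1 3 2 5 7 6 4)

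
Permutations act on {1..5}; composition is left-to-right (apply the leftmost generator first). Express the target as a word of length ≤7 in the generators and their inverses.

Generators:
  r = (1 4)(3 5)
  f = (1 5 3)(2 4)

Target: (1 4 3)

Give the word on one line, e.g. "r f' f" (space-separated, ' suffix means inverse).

  after r': (1 4)(3 5)
  after f: (1 2 4 5)
  after f: (1 4 3)
  after r: (3 4 5)
  after r: (1 4 3)

r' f f r r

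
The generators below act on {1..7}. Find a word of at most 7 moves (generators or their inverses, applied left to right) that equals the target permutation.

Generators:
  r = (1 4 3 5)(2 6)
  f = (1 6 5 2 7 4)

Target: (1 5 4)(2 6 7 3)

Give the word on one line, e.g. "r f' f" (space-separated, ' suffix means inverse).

  after r: (1 4 3 5)(2 6)
  after f': (1 7 2)(3 6 5 4)
  after f': (1 2 4 3)(5 7)
  after r': (1 6 2)(3 5 7)
  after f: (1 5 4)(2 6 7 3)

r f' f' r' f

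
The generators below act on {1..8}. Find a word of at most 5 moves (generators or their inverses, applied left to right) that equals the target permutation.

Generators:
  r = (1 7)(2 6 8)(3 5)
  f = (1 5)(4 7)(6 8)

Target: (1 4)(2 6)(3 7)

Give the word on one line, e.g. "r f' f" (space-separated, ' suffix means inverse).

  after r': (1 7)(2 8 6)(3 5)
  after f': (1 4 7 5 3)(2 6)
  after r: (1 4)(2 8)(3 7)
  after r: (1 4 7 5 3)(6 8)
  after r: (1 4)(2 6)(3 7)

r' f' r r r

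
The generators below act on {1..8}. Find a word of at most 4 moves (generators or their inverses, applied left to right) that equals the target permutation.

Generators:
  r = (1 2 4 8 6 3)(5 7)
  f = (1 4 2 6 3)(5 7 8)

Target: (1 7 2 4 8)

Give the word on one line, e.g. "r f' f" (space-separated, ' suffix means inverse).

r f' r f'

  after r: (1 2 4 8 6 3)(5 7)
  after f': (1 4 7 8 2)
  after r: (1 8 4 5 7 6 3)
  after f': (1 7 2 4 8)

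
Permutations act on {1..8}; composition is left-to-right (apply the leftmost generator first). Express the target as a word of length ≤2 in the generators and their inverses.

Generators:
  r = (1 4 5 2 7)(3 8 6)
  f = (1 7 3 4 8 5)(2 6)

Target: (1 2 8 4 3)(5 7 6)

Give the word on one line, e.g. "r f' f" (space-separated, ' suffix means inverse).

f r'

  after f: (1 7 3 4 8 5)(2 6)
  after r': (1 2 8 4 3)(5 7 6)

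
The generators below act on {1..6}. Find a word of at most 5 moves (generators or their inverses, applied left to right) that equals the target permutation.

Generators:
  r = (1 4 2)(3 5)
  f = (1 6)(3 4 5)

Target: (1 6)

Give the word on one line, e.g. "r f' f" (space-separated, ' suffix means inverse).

  after f: (1 6)(3 4 5)
  after f: (3 5 4)
  after f: (1 6)

f f f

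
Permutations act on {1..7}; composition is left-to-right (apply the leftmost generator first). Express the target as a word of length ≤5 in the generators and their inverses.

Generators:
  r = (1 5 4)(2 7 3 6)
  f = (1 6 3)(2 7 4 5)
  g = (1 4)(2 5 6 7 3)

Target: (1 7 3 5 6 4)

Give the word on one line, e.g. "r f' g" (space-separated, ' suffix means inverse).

  after r: (1 5 4)(2 7 3 6)
  after f: (1 2 4 6 7)
  after g': (1 3 7 4 5 2)
  after f': (1 6)(2 3)
  after g: (1 7 3 5 6 4)

r f g' f' g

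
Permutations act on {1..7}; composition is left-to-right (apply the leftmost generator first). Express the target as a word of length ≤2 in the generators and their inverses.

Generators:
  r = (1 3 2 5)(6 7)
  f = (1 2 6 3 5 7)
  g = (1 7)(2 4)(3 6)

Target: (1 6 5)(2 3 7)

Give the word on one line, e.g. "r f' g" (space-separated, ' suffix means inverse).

f f

  after f: (1 2 6 3 5 7)
  after f: (1 6 5)(2 3 7)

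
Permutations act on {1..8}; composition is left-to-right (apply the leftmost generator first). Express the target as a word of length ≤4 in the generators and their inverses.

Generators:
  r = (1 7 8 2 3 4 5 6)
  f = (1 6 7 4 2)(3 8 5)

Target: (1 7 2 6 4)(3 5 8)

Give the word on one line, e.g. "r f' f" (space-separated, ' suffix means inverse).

  after f: (1 6 7 4 2)(3 8 5)
  after f: (1 7 2 6 4)(3 5 8)

f f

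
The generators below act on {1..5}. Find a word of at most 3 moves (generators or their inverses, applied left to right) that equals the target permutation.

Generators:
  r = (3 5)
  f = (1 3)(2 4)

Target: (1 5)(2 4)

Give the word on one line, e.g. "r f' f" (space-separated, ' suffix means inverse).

r f' r'

  after r: (3 5)
  after f': (1 3 5)(2 4)
  after r': (1 5)(2 4)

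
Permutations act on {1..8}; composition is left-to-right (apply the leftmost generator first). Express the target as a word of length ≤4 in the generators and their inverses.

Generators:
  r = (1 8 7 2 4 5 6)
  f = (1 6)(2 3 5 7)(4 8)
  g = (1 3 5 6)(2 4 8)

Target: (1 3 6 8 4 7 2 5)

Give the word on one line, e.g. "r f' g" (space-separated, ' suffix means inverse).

  after g: (1 3 5 6)(2 4 8)
  after r: (1 3 6 8 4 7 2 5)

g r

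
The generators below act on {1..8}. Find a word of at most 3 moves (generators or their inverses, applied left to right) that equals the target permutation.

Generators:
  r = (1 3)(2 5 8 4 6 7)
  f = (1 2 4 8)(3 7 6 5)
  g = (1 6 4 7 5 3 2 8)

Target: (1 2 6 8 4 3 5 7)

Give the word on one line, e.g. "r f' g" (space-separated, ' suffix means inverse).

r g' r'

  after r: (1 3)(2 5 8 4 6 7)
  after g': (1 5 2 7 3 8 6 4)
  after r': (1 2 6 8 4 3 5 7)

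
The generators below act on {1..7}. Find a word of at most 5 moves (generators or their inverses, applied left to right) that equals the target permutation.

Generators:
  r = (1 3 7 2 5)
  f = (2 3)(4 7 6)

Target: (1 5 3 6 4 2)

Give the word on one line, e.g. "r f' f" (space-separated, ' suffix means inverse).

r f r

  after r: (1 3 7 2 5)
  after f: (1 2 5)(3 6 4 7)
  after r: (1 5 3 6 4 2)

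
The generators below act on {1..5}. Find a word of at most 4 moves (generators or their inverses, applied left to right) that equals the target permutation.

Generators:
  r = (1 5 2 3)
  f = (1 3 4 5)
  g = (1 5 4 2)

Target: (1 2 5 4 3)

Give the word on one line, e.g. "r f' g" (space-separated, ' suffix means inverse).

g r' r' r'

  after g: (1 5 4 2)
  after r': (2 3)(4 5)
  after r': (1 3 5 4)
  after r': (1 2 5 4 3)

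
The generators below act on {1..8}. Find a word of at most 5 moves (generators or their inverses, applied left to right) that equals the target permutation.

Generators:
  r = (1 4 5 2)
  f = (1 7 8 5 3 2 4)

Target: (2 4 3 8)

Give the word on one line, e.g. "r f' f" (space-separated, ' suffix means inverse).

f r' f'

  after f: (1 7 8 5 3 2 4)
  after r': (1 7 8 4 2)(3 5)
  after f': (2 4 3 8)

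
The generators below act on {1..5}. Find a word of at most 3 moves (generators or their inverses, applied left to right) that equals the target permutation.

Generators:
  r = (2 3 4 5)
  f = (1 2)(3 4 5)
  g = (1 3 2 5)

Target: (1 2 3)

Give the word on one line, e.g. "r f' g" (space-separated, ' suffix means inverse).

r' f

  after r': (2 5 4 3)
  after f: (1 2 3)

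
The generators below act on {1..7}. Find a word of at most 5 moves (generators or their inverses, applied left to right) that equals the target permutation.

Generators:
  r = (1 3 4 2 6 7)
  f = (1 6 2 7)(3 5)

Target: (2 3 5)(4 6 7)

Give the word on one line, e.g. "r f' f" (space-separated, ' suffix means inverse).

f r r

  after f: (1 6 2 7)(3 5)
  after r: (1 7 3 5 4 2)
  after r: (2 3 5)(4 6 7)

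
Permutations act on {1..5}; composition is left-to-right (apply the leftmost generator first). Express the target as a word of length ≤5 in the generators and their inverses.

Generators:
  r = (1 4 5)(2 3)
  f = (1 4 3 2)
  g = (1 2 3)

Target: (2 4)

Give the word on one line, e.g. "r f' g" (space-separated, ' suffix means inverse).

g' r' g f' r'

  after g': (1 3 2)
  after r': (1 2 5 4)
  after g: (1 3)(2 5 4)
  after f': (1 4 3 2 5)
  after r': (2 4)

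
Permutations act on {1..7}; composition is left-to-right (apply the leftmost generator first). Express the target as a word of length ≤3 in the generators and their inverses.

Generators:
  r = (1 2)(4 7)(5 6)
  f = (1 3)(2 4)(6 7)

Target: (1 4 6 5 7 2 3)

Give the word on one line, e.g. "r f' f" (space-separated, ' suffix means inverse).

r' f

  after r': (1 2)(4 7)(5 6)
  after f: (1 4 6 5 7 2 3)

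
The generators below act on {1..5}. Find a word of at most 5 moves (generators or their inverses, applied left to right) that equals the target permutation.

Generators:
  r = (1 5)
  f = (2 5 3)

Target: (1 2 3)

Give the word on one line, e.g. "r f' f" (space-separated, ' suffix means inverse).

  after f: (2 5 3)
  after r': (1 5 3 2)
  after f: (1 3 5 2)
  after r': (1 3)(2 5)
  after f: (1 2 3)

f r' f r' f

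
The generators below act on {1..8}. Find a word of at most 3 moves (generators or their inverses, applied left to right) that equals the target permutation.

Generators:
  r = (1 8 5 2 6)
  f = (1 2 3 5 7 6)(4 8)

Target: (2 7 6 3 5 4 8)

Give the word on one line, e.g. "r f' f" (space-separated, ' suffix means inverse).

  after r': (1 6 2 5 8)
  after f: (2 7 6 3 5 4 8)

r' f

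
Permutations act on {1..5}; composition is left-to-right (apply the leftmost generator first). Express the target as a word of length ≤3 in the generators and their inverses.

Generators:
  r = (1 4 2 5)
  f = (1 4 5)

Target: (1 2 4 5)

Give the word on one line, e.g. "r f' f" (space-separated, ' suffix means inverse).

f' r'

  after f': (1 5 4)
  after r': (1 2 4 5)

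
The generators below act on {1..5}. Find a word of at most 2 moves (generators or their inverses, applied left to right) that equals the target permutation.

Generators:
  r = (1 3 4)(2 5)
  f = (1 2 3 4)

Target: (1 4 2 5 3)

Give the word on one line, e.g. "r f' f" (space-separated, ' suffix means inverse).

  after r: (1 3 4)(2 5)
  after f: (1 4 2 5 3)

r f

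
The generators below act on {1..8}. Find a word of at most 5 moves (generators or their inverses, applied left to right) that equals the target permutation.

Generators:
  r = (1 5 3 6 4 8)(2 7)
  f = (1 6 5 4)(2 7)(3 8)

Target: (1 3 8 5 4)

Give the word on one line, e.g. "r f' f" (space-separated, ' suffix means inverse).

  after r: (1 5 3 6 4 8)(2 7)
  after f: (1 4 3 5 8 6)
  after r: (1 8 4 6 5)(2 7)
  after f': (1 3 8 5 4)

r f r f'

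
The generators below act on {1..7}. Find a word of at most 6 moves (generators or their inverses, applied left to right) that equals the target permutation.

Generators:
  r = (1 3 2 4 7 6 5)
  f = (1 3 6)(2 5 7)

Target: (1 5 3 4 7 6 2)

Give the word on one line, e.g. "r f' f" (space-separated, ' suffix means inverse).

r' r' f' f' r'

  after r': (1 5 6 7 4 2 3)
  after r': (1 6 4 3 5 7 2)
  after f': (1 3 2 6 4)
  after f': (2 3 7 5)(4 6)
  after r': (1 5 3 4 7 6 2)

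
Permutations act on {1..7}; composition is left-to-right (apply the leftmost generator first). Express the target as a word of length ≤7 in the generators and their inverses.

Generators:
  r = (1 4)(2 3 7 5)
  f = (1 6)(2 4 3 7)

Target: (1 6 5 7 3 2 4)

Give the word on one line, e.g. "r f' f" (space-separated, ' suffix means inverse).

f r f f r

  after f: (1 6)(2 4 3 7)
  after r: (1 6 4 7 3 5 2)
  after f: (2 6 3 5 4)
  after f: (1 6 7 2)(3 5)
  after r: (1 6 5 7 3 2 4)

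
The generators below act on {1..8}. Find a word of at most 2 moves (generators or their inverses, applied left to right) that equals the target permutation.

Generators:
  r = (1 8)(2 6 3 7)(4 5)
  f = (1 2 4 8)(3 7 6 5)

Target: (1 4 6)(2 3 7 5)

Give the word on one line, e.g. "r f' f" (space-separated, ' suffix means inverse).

r' f'

  after r': (1 8)(2 7 3 6)(4 5)
  after f': (1 4 6)(2 3 7 5)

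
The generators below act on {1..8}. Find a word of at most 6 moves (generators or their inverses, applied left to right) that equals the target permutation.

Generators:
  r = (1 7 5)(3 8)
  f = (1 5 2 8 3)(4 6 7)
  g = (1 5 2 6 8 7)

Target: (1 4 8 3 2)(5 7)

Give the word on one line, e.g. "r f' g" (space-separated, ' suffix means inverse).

r' f g r f'

  after r': (1 5 7)(3 8)
  after f: (1 2 8)(4 6 7 5)
  after g: (1 6)(2 7)(4 8 5)
  after r: (1 6 7 2 5 4 3 8)
  after f': (1 4 8 3 2)(5 7)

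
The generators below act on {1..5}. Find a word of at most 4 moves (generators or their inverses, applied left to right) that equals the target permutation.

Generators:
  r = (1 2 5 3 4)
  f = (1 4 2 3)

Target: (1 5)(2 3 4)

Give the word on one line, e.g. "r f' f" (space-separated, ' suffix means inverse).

f' f' r f

  after f': (1 3 2 4)
  after f': (1 2)(3 4)
  after r: (1 5 3)
  after f: (1 5)(2 3 4)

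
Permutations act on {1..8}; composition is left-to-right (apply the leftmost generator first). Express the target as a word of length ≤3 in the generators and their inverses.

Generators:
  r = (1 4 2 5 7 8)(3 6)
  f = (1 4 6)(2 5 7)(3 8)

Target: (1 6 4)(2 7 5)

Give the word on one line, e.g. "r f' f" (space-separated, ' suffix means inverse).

f f

  after f: (1 4 6)(2 5 7)(3 8)
  after f: (1 6 4)(2 7 5)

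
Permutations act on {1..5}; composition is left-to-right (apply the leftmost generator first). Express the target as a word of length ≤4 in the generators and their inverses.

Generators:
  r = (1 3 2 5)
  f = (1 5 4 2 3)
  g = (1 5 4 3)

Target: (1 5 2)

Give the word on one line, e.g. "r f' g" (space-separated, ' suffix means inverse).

g' g' r g'

  after g': (1 3 4 5)
  after g': (1 4)(3 5)
  after r: (1 4 3)(2 5)
  after g': (1 5 2)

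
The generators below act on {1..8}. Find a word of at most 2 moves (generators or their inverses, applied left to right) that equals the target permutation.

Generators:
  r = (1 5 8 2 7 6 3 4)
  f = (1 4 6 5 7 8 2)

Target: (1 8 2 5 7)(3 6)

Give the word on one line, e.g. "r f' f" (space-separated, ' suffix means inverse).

  after f': (1 2 8 7 5 6 4)
  after r': (1 8 2 5 7)(3 6)

f' r'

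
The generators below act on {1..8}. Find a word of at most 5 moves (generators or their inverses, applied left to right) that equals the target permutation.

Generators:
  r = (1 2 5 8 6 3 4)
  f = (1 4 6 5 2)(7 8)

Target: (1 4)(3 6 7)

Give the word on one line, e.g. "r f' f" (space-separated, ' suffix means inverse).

  after r': (1 4 3 6 8 5 2)
  after f: (1 6 7 8 2 4 3 5)
  after r: (1 3 8 5 2)(6 7)
  after r: (1 4)(3 6 7)

r' f r r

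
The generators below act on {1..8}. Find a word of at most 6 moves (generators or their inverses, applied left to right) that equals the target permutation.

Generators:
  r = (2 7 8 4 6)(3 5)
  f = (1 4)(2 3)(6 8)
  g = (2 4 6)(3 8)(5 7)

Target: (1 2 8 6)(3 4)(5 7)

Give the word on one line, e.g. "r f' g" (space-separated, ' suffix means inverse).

  after g': (2 6 4)(3 8)(5 7)
  after f: (1 4 3 6)(2 8)(5 7)
  after g: (1 6)(2 3)(4 8)
  after g: (1 2 8 6)(3 4)(5 7)

g' f g g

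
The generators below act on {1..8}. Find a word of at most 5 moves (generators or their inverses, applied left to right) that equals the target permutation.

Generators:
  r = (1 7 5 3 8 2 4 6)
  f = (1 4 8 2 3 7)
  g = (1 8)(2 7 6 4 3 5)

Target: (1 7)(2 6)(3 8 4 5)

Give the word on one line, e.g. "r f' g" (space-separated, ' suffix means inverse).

g g f'

  after g: (1 8)(2 7 6 4 3 5)
  after g: (2 6 3)(4 5 7)
  after f': (1 7)(2 6)(3 8 4 5)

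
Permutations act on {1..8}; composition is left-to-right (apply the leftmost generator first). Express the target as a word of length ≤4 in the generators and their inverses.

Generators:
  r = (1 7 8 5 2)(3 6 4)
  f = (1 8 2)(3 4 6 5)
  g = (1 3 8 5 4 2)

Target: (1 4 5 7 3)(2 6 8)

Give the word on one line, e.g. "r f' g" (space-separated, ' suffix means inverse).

  after g': (1 2 4 5 8 3)
  after r': (1 5 7)(2 6 3)(4 8)
  after g: (1 4 5 7 3)(2 6 8)

g' r' g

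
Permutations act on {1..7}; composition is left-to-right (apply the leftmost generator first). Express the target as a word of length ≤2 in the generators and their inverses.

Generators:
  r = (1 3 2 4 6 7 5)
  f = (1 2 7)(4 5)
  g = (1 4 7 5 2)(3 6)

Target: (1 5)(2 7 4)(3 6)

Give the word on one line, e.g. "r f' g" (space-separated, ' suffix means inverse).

  after g: (1 4 7 5 2)(3 6)
  after f': (1 5)(2 7 4)(3 6)

g f'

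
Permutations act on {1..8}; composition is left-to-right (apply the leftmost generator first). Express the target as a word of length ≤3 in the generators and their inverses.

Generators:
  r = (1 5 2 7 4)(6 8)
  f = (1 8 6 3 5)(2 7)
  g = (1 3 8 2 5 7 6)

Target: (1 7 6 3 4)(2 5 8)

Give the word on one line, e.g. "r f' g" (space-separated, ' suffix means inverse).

r' g' r'

  after r': (1 4 7 2 5)(6 8)
  after g': (1 4 5 6 3)(7 8)
  after r': (1 7 6 3 4)(2 5 8)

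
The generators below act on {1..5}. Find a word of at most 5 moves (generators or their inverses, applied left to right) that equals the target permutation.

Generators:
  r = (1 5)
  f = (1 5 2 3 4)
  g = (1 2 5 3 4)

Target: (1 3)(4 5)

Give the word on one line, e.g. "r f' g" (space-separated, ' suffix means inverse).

g r' r' f

  after g: (1 2 5 3 4)
  after r': (1 2)(3 4 5)
  after r': (1 2 5 3 4)
  after f: (1 3)(4 5)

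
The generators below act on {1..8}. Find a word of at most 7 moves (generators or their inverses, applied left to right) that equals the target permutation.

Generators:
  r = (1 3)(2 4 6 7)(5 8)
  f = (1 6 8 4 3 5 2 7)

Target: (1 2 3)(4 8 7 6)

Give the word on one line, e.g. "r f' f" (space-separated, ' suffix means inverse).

r f' f' r' f

  after r: (1 3)(2 4 6 7)(5 8)
  after f': (1 4)(2 8 3 7 5 6)
  after f': (1 8 4 7 3 2 6 5)
  after r': (1 5 3 7)(2 4 6 8)
  after f: (1 2 3)(4 8 7 6)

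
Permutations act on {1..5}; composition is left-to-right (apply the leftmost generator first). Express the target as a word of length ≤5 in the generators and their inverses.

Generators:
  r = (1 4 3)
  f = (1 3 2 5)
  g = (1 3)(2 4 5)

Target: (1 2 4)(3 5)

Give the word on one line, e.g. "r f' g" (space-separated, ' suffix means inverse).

r' g' r g g

  after r': (1 3 4)
  after g': (2 5 4 3)
  after r: (1 4)(2 5 3)
  after g: (1 5)(3 4)
  after g: (1 2 4)(3 5)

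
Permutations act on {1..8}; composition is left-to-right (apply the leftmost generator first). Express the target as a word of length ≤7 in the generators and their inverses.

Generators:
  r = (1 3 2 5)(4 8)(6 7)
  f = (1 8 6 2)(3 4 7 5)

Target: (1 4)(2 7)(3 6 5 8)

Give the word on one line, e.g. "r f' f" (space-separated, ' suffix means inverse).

r' f f r r

  after r': (1 5 2 3)(4 8)(6 7)
  after f: (1 3 8 7 2 4 6 5)
  after f: (1 4 2 7)(3 6)(5 8)
  after r: (1 8)(2 6)(3 7)(4 5)
  after r: (1 4)(2 7)(3 6 5 8)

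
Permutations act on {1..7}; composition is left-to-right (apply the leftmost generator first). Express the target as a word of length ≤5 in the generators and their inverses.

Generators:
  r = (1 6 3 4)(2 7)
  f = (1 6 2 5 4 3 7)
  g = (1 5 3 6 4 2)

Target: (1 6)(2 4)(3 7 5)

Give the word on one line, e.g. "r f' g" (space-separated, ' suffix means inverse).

r' f r'

  after r': (1 4 3 6)(2 7)
  after f: (1 3 2)(4 7 5)
  after r': (1 6)(2 4)(3 7 5)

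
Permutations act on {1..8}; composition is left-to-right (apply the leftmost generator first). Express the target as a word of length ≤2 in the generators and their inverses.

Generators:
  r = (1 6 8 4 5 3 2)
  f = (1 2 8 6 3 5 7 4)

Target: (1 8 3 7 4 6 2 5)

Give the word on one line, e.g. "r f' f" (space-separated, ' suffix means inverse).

  after r': (1 2 3 5 4 8 6)
  after f: (1 8 3 7 4 6 2 5)

r' f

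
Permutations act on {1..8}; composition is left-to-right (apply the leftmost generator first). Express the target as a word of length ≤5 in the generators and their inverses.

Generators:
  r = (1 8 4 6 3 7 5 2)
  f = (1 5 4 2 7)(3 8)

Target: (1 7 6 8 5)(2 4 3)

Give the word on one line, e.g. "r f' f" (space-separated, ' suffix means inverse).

f' f' r f'

  after f': (1 7 2 4 5)(3 8)
  after f': (1 2 5 7 4)
  after r: (3 7 6)(4 8)
  after f': (1 7 6 8 5)(2 4 3)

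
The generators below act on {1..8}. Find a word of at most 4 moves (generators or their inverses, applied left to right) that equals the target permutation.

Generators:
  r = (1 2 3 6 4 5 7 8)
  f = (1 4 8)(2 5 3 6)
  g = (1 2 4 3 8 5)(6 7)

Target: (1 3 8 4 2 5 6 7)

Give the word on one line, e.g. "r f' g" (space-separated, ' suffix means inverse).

f' g' f r'

  after f': (1 8 4)(2 6 3 5)
  after g': (1 3 8 2 7 6 4 5)
  after f: (1 6 8 5 4 3)(2 7)
  after r': (1 3 8 4 2 5 6 7)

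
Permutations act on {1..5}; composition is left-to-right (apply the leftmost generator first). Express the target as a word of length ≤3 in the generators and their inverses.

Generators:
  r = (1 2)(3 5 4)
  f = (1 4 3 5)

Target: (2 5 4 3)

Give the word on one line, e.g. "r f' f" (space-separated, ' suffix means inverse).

r f r'

  after r: (1 2)(3 5 4)
  after f: (1 2 4 5 3)
  after r': (2 5 4 3)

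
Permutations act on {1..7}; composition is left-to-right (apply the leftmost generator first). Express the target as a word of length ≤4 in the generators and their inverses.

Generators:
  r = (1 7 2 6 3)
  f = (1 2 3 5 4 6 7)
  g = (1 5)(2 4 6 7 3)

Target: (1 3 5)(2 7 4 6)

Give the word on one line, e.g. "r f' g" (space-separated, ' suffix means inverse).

  after r: (1 7 2 6 3)
  after g: (1 3 5)(2 7 4 6)

r g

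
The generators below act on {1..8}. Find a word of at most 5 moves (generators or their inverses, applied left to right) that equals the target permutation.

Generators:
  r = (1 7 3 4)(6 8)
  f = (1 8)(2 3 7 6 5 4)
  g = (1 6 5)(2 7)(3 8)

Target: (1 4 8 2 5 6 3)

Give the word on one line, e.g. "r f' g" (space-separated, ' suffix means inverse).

  after g': (1 5 6)(2 7)(3 8)
  after g': (1 6 5)
  after g': (2 7)(3 8)
  after r': (1 4 3 6 8 7 2)
  after g': (1 4 8 2 5 6 3)

g' g' g' r' g'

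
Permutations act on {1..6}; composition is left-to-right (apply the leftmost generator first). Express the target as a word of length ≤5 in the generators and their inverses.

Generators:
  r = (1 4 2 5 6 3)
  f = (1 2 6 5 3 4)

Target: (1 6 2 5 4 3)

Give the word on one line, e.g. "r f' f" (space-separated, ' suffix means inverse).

  after r': (1 3 6 5 2 4)
  after r': (1 6 2)(3 5 4)
  after f: (1 5)
  after f: (1 3 4)(2 6 5)
  after r': (1 6 2 5 4 3)

r' r' f f r'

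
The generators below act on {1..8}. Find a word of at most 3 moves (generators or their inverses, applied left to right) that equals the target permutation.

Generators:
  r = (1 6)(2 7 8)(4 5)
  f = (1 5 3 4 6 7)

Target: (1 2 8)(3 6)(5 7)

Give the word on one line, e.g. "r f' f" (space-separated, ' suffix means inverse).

f' r' f

  after f': (1 7 6 4 3 5)
  after r': (1 2 8 7)(3 4)(5 6)
  after f: (1 2 8)(3 6)(5 7)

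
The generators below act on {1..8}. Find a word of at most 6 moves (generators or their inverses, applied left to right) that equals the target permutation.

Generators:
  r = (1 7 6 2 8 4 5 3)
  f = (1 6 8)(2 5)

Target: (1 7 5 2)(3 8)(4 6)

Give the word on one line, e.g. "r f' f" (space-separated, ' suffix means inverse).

f f r' r' r'

  after f: (1 6 8)(2 5)
  after f: (1 8 6)
  after r': (1 2 6 3 5 4 8 7)
  after r': (1 6 5 8)(2 7 3 4)
  after r': (1 7 5 2)(3 8)(4 6)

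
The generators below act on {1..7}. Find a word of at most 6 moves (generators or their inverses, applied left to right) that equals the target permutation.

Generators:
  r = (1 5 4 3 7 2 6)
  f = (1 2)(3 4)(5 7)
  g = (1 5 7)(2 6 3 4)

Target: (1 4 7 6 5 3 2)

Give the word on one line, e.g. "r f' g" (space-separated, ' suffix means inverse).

  after r: (1 5 4 3 7 2 6)
  after r: (1 4 7 6 5 3 2)
  after f: (1 3)(4 5)(6 7)
  after f: (1 4 7 6 5 3 2)

r r f f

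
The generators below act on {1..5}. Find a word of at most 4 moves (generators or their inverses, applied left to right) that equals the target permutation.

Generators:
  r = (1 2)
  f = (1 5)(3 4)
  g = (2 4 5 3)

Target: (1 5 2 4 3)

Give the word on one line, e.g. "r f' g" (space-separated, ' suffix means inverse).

  after r': (1 2)
  after g: (1 4 5 3 2)
  after r': (1 4 5 3)
  after g: (1 5 2 4 3)

r' g r' g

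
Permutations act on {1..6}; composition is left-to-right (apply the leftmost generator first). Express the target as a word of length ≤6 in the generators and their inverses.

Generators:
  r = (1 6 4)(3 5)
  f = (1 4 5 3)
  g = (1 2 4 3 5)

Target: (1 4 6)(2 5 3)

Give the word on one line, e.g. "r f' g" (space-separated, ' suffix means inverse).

r r f g f

  after r: (1 6 4)(3 5)
  after r: (1 4 6)
  after f: (1 5 3)(4 6)
  after g: (2 4 6 3)
  after f: (1 4 6)(2 5 3)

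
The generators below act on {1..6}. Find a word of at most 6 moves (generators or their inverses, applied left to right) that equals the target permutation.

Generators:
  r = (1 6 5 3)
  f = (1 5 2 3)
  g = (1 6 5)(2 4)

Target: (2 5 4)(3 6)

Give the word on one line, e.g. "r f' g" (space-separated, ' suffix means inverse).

f g r g g

  after f: (1 5 2 3)
  after g: (2 3 6 5 4)
  after r: (1 6 3 5 4 2)
  after g: (1 5 2 6 3)
  after g: (2 5 4)(3 6)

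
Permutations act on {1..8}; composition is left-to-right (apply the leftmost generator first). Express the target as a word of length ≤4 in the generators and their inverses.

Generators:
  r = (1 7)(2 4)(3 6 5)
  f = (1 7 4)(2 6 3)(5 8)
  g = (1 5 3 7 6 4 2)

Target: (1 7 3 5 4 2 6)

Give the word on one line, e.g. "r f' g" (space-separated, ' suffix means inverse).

g r g

  after g: (1 5 3 7 6 4 2)
  after r: (1 3)(2 7 5 6)
  after g: (1 7 3 5 4 2 6)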